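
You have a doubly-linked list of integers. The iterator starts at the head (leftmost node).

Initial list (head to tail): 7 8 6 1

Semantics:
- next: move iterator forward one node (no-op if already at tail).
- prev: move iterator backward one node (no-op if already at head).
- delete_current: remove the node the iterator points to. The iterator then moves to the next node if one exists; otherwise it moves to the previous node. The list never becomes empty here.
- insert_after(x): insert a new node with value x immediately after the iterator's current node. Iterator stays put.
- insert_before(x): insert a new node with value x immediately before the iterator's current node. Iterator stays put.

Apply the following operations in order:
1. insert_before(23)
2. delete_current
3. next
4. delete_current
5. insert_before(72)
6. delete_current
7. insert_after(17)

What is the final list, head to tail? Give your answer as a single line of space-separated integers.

After 1 (insert_before(23)): list=[23, 7, 8, 6, 1] cursor@7
After 2 (delete_current): list=[23, 8, 6, 1] cursor@8
After 3 (next): list=[23, 8, 6, 1] cursor@6
After 4 (delete_current): list=[23, 8, 1] cursor@1
After 5 (insert_before(72)): list=[23, 8, 72, 1] cursor@1
After 6 (delete_current): list=[23, 8, 72] cursor@72
After 7 (insert_after(17)): list=[23, 8, 72, 17] cursor@72

Answer: 23 8 72 17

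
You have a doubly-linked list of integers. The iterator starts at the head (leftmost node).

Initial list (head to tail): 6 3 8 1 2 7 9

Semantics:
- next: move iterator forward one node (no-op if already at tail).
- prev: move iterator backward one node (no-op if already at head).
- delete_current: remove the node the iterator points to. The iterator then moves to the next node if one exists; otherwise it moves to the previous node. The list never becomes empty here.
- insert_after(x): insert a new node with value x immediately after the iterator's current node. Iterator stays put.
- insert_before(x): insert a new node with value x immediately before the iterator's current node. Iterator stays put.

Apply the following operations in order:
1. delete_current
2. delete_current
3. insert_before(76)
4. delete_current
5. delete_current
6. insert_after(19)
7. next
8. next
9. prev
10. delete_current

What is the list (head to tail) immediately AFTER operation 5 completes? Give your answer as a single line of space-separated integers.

After 1 (delete_current): list=[3, 8, 1, 2, 7, 9] cursor@3
After 2 (delete_current): list=[8, 1, 2, 7, 9] cursor@8
After 3 (insert_before(76)): list=[76, 8, 1, 2, 7, 9] cursor@8
After 4 (delete_current): list=[76, 1, 2, 7, 9] cursor@1
After 5 (delete_current): list=[76, 2, 7, 9] cursor@2

Answer: 76 2 7 9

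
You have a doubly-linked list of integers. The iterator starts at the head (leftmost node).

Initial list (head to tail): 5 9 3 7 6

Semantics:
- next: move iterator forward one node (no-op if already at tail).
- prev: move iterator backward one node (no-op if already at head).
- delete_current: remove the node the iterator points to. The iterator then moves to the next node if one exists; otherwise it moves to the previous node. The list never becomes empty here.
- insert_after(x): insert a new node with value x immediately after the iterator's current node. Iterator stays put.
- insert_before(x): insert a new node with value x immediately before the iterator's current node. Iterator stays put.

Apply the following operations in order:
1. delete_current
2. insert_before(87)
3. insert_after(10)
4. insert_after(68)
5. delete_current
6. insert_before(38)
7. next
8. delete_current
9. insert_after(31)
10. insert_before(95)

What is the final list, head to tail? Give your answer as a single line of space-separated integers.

Answer: 87 38 68 95 3 31 7 6

Derivation:
After 1 (delete_current): list=[9, 3, 7, 6] cursor@9
After 2 (insert_before(87)): list=[87, 9, 3, 7, 6] cursor@9
After 3 (insert_after(10)): list=[87, 9, 10, 3, 7, 6] cursor@9
After 4 (insert_after(68)): list=[87, 9, 68, 10, 3, 7, 6] cursor@9
After 5 (delete_current): list=[87, 68, 10, 3, 7, 6] cursor@68
After 6 (insert_before(38)): list=[87, 38, 68, 10, 3, 7, 6] cursor@68
After 7 (next): list=[87, 38, 68, 10, 3, 7, 6] cursor@10
After 8 (delete_current): list=[87, 38, 68, 3, 7, 6] cursor@3
After 9 (insert_after(31)): list=[87, 38, 68, 3, 31, 7, 6] cursor@3
After 10 (insert_before(95)): list=[87, 38, 68, 95, 3, 31, 7, 6] cursor@3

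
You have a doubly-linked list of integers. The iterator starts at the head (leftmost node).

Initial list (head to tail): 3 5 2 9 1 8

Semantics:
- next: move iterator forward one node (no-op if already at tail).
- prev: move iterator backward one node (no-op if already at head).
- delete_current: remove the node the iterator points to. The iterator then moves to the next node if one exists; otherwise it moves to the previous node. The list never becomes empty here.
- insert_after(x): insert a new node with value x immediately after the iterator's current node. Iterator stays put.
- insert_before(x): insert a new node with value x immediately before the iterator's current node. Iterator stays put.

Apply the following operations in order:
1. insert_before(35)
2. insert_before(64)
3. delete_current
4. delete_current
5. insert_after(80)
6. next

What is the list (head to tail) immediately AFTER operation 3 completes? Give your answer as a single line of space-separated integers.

Answer: 35 64 5 2 9 1 8

Derivation:
After 1 (insert_before(35)): list=[35, 3, 5, 2, 9, 1, 8] cursor@3
After 2 (insert_before(64)): list=[35, 64, 3, 5, 2, 9, 1, 8] cursor@3
After 3 (delete_current): list=[35, 64, 5, 2, 9, 1, 8] cursor@5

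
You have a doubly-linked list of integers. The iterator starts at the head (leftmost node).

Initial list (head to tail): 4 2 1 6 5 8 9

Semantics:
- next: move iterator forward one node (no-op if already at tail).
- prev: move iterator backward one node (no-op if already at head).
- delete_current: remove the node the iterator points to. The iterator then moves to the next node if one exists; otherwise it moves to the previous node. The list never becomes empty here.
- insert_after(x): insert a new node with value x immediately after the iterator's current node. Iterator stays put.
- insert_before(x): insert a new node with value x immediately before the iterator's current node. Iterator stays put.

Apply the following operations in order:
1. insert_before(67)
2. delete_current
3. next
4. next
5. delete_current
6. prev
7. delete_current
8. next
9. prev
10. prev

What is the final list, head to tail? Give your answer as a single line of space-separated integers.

Answer: 67 2 5 8 9

Derivation:
After 1 (insert_before(67)): list=[67, 4, 2, 1, 6, 5, 8, 9] cursor@4
After 2 (delete_current): list=[67, 2, 1, 6, 5, 8, 9] cursor@2
After 3 (next): list=[67, 2, 1, 6, 5, 8, 9] cursor@1
After 4 (next): list=[67, 2, 1, 6, 5, 8, 9] cursor@6
After 5 (delete_current): list=[67, 2, 1, 5, 8, 9] cursor@5
After 6 (prev): list=[67, 2, 1, 5, 8, 9] cursor@1
After 7 (delete_current): list=[67, 2, 5, 8, 9] cursor@5
After 8 (next): list=[67, 2, 5, 8, 9] cursor@8
After 9 (prev): list=[67, 2, 5, 8, 9] cursor@5
After 10 (prev): list=[67, 2, 5, 8, 9] cursor@2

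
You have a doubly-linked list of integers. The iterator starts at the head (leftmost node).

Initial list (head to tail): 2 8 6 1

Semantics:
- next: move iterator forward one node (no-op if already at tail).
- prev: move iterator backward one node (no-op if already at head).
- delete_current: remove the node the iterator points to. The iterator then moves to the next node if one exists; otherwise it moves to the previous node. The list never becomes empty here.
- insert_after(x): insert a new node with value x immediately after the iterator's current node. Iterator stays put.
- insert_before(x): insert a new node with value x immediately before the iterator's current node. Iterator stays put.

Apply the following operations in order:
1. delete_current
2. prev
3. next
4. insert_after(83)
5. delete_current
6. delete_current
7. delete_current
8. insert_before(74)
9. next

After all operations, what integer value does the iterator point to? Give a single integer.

After 1 (delete_current): list=[8, 6, 1] cursor@8
After 2 (prev): list=[8, 6, 1] cursor@8
After 3 (next): list=[8, 6, 1] cursor@6
After 4 (insert_after(83)): list=[8, 6, 83, 1] cursor@6
After 5 (delete_current): list=[8, 83, 1] cursor@83
After 6 (delete_current): list=[8, 1] cursor@1
After 7 (delete_current): list=[8] cursor@8
After 8 (insert_before(74)): list=[74, 8] cursor@8
After 9 (next): list=[74, 8] cursor@8

Answer: 8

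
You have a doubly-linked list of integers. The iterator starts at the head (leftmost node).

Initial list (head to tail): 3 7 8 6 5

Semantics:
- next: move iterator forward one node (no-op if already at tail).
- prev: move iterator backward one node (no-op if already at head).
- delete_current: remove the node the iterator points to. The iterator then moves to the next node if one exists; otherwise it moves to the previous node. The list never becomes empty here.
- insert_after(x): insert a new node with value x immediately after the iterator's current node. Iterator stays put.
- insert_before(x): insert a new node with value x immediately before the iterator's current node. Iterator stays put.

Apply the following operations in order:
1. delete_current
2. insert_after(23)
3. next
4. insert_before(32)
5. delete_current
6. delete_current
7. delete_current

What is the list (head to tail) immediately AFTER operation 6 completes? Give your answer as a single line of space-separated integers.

After 1 (delete_current): list=[7, 8, 6, 5] cursor@7
After 2 (insert_after(23)): list=[7, 23, 8, 6, 5] cursor@7
After 3 (next): list=[7, 23, 8, 6, 5] cursor@23
After 4 (insert_before(32)): list=[7, 32, 23, 8, 6, 5] cursor@23
After 5 (delete_current): list=[7, 32, 8, 6, 5] cursor@8
After 6 (delete_current): list=[7, 32, 6, 5] cursor@6

Answer: 7 32 6 5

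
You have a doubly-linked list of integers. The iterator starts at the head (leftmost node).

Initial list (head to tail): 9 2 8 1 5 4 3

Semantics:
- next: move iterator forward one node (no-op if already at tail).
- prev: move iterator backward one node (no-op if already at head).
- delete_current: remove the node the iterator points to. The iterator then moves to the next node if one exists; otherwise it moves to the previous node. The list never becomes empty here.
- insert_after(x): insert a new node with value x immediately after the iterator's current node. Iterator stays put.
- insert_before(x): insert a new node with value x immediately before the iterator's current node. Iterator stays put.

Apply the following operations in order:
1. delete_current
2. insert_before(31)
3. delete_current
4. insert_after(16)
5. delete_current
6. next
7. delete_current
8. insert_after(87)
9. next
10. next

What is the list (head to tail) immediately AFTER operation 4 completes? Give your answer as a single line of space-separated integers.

After 1 (delete_current): list=[2, 8, 1, 5, 4, 3] cursor@2
After 2 (insert_before(31)): list=[31, 2, 8, 1, 5, 4, 3] cursor@2
After 3 (delete_current): list=[31, 8, 1, 5, 4, 3] cursor@8
After 4 (insert_after(16)): list=[31, 8, 16, 1, 5, 4, 3] cursor@8

Answer: 31 8 16 1 5 4 3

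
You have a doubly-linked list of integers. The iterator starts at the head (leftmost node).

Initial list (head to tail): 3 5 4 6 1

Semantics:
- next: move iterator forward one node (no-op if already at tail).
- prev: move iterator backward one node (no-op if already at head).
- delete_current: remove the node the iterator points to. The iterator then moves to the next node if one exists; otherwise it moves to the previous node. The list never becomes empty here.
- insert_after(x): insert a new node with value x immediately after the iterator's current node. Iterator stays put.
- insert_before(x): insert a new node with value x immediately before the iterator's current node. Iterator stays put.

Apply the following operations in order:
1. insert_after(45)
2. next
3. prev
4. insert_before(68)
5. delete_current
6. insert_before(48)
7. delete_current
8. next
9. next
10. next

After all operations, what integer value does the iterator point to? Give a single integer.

Answer: 1

Derivation:
After 1 (insert_after(45)): list=[3, 45, 5, 4, 6, 1] cursor@3
After 2 (next): list=[3, 45, 5, 4, 6, 1] cursor@45
After 3 (prev): list=[3, 45, 5, 4, 6, 1] cursor@3
After 4 (insert_before(68)): list=[68, 3, 45, 5, 4, 6, 1] cursor@3
After 5 (delete_current): list=[68, 45, 5, 4, 6, 1] cursor@45
After 6 (insert_before(48)): list=[68, 48, 45, 5, 4, 6, 1] cursor@45
After 7 (delete_current): list=[68, 48, 5, 4, 6, 1] cursor@5
After 8 (next): list=[68, 48, 5, 4, 6, 1] cursor@4
After 9 (next): list=[68, 48, 5, 4, 6, 1] cursor@6
After 10 (next): list=[68, 48, 5, 4, 6, 1] cursor@1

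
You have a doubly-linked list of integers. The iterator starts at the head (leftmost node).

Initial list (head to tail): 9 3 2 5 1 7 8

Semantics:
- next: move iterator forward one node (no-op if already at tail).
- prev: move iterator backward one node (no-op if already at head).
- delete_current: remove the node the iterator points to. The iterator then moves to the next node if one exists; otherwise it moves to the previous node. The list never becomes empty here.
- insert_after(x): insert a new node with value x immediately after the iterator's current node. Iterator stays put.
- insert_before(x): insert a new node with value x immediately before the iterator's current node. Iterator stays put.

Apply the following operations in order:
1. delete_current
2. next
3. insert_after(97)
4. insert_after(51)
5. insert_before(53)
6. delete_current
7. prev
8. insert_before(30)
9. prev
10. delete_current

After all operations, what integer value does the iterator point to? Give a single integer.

Answer: 53

Derivation:
After 1 (delete_current): list=[3, 2, 5, 1, 7, 8] cursor@3
After 2 (next): list=[3, 2, 5, 1, 7, 8] cursor@2
After 3 (insert_after(97)): list=[3, 2, 97, 5, 1, 7, 8] cursor@2
After 4 (insert_after(51)): list=[3, 2, 51, 97, 5, 1, 7, 8] cursor@2
After 5 (insert_before(53)): list=[3, 53, 2, 51, 97, 5, 1, 7, 8] cursor@2
After 6 (delete_current): list=[3, 53, 51, 97, 5, 1, 7, 8] cursor@51
After 7 (prev): list=[3, 53, 51, 97, 5, 1, 7, 8] cursor@53
After 8 (insert_before(30)): list=[3, 30, 53, 51, 97, 5, 1, 7, 8] cursor@53
After 9 (prev): list=[3, 30, 53, 51, 97, 5, 1, 7, 8] cursor@30
After 10 (delete_current): list=[3, 53, 51, 97, 5, 1, 7, 8] cursor@53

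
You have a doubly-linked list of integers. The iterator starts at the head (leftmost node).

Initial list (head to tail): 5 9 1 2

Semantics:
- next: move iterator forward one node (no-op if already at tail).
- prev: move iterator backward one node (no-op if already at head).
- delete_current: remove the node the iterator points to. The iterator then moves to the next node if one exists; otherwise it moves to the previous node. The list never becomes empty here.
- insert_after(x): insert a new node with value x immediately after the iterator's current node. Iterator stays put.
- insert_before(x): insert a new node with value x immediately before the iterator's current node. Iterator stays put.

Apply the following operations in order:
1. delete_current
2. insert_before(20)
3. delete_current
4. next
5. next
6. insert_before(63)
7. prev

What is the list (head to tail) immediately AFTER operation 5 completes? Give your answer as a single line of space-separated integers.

After 1 (delete_current): list=[9, 1, 2] cursor@9
After 2 (insert_before(20)): list=[20, 9, 1, 2] cursor@9
After 3 (delete_current): list=[20, 1, 2] cursor@1
After 4 (next): list=[20, 1, 2] cursor@2
After 5 (next): list=[20, 1, 2] cursor@2

Answer: 20 1 2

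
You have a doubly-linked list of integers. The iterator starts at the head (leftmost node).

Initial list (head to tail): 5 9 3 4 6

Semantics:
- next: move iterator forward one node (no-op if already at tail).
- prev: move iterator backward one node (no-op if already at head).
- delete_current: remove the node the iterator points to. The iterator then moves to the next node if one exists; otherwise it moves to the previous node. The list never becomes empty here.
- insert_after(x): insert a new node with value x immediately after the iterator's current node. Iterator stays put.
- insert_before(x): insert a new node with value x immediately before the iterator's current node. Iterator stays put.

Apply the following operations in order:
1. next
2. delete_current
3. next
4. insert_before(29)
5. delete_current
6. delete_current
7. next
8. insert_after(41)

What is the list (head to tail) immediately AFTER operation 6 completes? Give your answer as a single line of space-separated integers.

Answer: 5 3 29

Derivation:
After 1 (next): list=[5, 9, 3, 4, 6] cursor@9
After 2 (delete_current): list=[5, 3, 4, 6] cursor@3
After 3 (next): list=[5, 3, 4, 6] cursor@4
After 4 (insert_before(29)): list=[5, 3, 29, 4, 6] cursor@4
After 5 (delete_current): list=[5, 3, 29, 6] cursor@6
After 6 (delete_current): list=[5, 3, 29] cursor@29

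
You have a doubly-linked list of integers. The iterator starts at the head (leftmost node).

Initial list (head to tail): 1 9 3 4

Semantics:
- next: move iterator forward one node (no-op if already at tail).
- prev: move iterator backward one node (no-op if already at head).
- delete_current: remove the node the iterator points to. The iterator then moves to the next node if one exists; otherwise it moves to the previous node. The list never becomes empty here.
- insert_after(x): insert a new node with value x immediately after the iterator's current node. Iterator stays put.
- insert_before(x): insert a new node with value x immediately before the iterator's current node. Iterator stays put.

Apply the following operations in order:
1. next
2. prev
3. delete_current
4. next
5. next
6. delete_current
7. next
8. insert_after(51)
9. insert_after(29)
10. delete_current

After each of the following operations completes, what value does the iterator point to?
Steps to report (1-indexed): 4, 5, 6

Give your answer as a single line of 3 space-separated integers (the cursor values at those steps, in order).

After 1 (next): list=[1, 9, 3, 4] cursor@9
After 2 (prev): list=[1, 9, 3, 4] cursor@1
After 3 (delete_current): list=[9, 3, 4] cursor@9
After 4 (next): list=[9, 3, 4] cursor@3
After 5 (next): list=[9, 3, 4] cursor@4
After 6 (delete_current): list=[9, 3] cursor@3
After 7 (next): list=[9, 3] cursor@3
After 8 (insert_after(51)): list=[9, 3, 51] cursor@3
After 9 (insert_after(29)): list=[9, 3, 29, 51] cursor@3
After 10 (delete_current): list=[9, 29, 51] cursor@29

Answer: 3 4 3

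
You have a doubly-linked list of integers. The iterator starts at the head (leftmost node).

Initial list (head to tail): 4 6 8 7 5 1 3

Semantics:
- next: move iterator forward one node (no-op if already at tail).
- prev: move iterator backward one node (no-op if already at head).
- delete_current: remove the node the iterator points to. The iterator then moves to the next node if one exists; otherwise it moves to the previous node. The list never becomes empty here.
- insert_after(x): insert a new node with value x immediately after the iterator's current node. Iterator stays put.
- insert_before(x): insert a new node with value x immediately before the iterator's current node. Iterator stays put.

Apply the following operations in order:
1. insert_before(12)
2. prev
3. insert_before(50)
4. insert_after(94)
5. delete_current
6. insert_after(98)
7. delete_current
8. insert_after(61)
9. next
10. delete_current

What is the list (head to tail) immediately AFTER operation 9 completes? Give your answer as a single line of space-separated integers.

Answer: 50 98 61 4 6 8 7 5 1 3

Derivation:
After 1 (insert_before(12)): list=[12, 4, 6, 8, 7, 5, 1, 3] cursor@4
After 2 (prev): list=[12, 4, 6, 8, 7, 5, 1, 3] cursor@12
After 3 (insert_before(50)): list=[50, 12, 4, 6, 8, 7, 5, 1, 3] cursor@12
After 4 (insert_after(94)): list=[50, 12, 94, 4, 6, 8, 7, 5, 1, 3] cursor@12
After 5 (delete_current): list=[50, 94, 4, 6, 8, 7, 5, 1, 3] cursor@94
After 6 (insert_after(98)): list=[50, 94, 98, 4, 6, 8, 7, 5, 1, 3] cursor@94
After 7 (delete_current): list=[50, 98, 4, 6, 8, 7, 5, 1, 3] cursor@98
After 8 (insert_after(61)): list=[50, 98, 61, 4, 6, 8, 7, 5, 1, 3] cursor@98
After 9 (next): list=[50, 98, 61, 4, 6, 8, 7, 5, 1, 3] cursor@61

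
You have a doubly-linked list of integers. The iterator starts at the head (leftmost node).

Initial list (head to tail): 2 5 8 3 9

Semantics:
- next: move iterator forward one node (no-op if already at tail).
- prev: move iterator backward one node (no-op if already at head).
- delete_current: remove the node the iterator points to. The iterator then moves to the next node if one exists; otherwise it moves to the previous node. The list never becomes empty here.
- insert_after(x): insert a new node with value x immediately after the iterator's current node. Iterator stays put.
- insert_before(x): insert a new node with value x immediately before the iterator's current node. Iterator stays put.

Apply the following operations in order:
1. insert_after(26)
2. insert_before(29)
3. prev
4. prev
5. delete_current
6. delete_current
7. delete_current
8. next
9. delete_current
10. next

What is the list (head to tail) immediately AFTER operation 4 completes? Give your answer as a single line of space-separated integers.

Answer: 29 2 26 5 8 3 9

Derivation:
After 1 (insert_after(26)): list=[2, 26, 5, 8, 3, 9] cursor@2
After 2 (insert_before(29)): list=[29, 2, 26, 5, 8, 3, 9] cursor@2
After 3 (prev): list=[29, 2, 26, 5, 8, 3, 9] cursor@29
After 4 (prev): list=[29, 2, 26, 5, 8, 3, 9] cursor@29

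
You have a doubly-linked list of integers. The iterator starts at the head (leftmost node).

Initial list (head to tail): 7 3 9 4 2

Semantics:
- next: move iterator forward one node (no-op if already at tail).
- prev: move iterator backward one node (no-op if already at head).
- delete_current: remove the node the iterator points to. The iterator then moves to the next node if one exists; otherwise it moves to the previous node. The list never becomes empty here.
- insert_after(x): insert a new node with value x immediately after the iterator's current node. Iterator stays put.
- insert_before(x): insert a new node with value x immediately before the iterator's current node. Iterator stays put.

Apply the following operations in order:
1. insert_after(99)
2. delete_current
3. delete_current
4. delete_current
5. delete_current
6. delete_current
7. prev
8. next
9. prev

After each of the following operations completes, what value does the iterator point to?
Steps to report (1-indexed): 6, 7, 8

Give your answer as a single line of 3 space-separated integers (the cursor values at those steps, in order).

Answer: 2 2 2

Derivation:
After 1 (insert_after(99)): list=[7, 99, 3, 9, 4, 2] cursor@7
After 2 (delete_current): list=[99, 3, 9, 4, 2] cursor@99
After 3 (delete_current): list=[3, 9, 4, 2] cursor@3
After 4 (delete_current): list=[9, 4, 2] cursor@9
After 5 (delete_current): list=[4, 2] cursor@4
After 6 (delete_current): list=[2] cursor@2
After 7 (prev): list=[2] cursor@2
After 8 (next): list=[2] cursor@2
After 9 (prev): list=[2] cursor@2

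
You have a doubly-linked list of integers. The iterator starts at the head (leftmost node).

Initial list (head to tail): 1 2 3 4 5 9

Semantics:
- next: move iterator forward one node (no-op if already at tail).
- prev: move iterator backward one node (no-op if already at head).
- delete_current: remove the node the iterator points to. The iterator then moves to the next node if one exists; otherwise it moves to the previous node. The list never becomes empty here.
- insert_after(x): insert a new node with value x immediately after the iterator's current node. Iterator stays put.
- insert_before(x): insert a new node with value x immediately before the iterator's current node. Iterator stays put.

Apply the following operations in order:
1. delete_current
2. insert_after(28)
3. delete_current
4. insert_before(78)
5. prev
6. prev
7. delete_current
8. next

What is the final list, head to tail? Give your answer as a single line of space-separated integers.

After 1 (delete_current): list=[2, 3, 4, 5, 9] cursor@2
After 2 (insert_after(28)): list=[2, 28, 3, 4, 5, 9] cursor@2
After 3 (delete_current): list=[28, 3, 4, 5, 9] cursor@28
After 4 (insert_before(78)): list=[78, 28, 3, 4, 5, 9] cursor@28
After 5 (prev): list=[78, 28, 3, 4, 5, 9] cursor@78
After 6 (prev): list=[78, 28, 3, 4, 5, 9] cursor@78
After 7 (delete_current): list=[28, 3, 4, 5, 9] cursor@28
After 8 (next): list=[28, 3, 4, 5, 9] cursor@3

Answer: 28 3 4 5 9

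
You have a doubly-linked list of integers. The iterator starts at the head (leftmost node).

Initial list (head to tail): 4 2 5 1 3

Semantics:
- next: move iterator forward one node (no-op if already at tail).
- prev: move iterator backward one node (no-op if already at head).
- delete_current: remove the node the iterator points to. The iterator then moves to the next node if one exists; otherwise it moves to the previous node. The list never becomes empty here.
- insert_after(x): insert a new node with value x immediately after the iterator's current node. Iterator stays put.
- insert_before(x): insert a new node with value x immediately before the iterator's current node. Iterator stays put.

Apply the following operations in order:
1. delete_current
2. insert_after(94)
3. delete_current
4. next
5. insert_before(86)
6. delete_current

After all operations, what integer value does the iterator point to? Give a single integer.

After 1 (delete_current): list=[2, 5, 1, 3] cursor@2
After 2 (insert_after(94)): list=[2, 94, 5, 1, 3] cursor@2
After 3 (delete_current): list=[94, 5, 1, 3] cursor@94
After 4 (next): list=[94, 5, 1, 3] cursor@5
After 5 (insert_before(86)): list=[94, 86, 5, 1, 3] cursor@5
After 6 (delete_current): list=[94, 86, 1, 3] cursor@1

Answer: 1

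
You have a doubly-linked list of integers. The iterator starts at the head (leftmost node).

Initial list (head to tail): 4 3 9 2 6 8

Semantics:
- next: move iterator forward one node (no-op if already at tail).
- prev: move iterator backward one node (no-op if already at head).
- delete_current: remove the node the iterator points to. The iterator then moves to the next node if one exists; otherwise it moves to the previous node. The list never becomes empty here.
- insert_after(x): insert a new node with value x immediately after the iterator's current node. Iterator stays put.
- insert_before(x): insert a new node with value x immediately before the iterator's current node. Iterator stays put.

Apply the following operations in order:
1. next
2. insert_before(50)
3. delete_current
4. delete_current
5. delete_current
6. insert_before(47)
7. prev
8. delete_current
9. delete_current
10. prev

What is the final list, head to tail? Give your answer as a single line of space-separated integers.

Answer: 4 50 8

Derivation:
After 1 (next): list=[4, 3, 9, 2, 6, 8] cursor@3
After 2 (insert_before(50)): list=[4, 50, 3, 9, 2, 6, 8] cursor@3
After 3 (delete_current): list=[4, 50, 9, 2, 6, 8] cursor@9
After 4 (delete_current): list=[4, 50, 2, 6, 8] cursor@2
After 5 (delete_current): list=[4, 50, 6, 8] cursor@6
After 6 (insert_before(47)): list=[4, 50, 47, 6, 8] cursor@6
After 7 (prev): list=[4, 50, 47, 6, 8] cursor@47
After 8 (delete_current): list=[4, 50, 6, 8] cursor@6
After 9 (delete_current): list=[4, 50, 8] cursor@8
After 10 (prev): list=[4, 50, 8] cursor@50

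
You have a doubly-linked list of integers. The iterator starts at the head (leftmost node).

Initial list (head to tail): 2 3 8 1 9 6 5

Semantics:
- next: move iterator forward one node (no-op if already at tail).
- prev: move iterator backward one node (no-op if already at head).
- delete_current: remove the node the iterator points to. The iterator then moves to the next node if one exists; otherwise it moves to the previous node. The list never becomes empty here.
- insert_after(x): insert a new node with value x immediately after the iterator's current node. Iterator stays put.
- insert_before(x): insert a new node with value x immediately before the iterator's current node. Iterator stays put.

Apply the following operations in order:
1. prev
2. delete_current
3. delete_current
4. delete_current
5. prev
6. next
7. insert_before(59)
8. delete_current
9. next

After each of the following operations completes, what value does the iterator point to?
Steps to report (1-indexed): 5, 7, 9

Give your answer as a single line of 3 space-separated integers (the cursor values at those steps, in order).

After 1 (prev): list=[2, 3, 8, 1, 9, 6, 5] cursor@2
After 2 (delete_current): list=[3, 8, 1, 9, 6, 5] cursor@3
After 3 (delete_current): list=[8, 1, 9, 6, 5] cursor@8
After 4 (delete_current): list=[1, 9, 6, 5] cursor@1
After 5 (prev): list=[1, 9, 6, 5] cursor@1
After 6 (next): list=[1, 9, 6, 5] cursor@9
After 7 (insert_before(59)): list=[1, 59, 9, 6, 5] cursor@9
After 8 (delete_current): list=[1, 59, 6, 5] cursor@6
After 9 (next): list=[1, 59, 6, 5] cursor@5

Answer: 1 9 5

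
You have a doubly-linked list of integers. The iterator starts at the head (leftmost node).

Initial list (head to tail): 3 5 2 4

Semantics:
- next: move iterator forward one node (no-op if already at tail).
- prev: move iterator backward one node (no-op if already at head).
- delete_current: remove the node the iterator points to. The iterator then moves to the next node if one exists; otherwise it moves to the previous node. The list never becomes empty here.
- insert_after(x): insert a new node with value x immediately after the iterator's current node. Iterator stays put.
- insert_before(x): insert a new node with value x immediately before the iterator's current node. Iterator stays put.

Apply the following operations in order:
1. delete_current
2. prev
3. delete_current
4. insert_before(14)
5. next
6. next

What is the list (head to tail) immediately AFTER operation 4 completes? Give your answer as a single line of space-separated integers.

After 1 (delete_current): list=[5, 2, 4] cursor@5
After 2 (prev): list=[5, 2, 4] cursor@5
After 3 (delete_current): list=[2, 4] cursor@2
After 4 (insert_before(14)): list=[14, 2, 4] cursor@2

Answer: 14 2 4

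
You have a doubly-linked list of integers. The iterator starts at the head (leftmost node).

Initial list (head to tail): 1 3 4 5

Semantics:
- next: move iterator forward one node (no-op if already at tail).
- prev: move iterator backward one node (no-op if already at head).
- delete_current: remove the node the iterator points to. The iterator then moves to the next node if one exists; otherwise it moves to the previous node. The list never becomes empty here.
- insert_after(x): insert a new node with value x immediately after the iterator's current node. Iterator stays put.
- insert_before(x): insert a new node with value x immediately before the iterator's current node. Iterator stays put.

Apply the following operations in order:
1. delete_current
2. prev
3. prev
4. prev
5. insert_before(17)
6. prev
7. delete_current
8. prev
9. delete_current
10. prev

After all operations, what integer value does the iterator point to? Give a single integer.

After 1 (delete_current): list=[3, 4, 5] cursor@3
After 2 (prev): list=[3, 4, 5] cursor@3
After 3 (prev): list=[3, 4, 5] cursor@3
After 4 (prev): list=[3, 4, 5] cursor@3
After 5 (insert_before(17)): list=[17, 3, 4, 5] cursor@3
After 6 (prev): list=[17, 3, 4, 5] cursor@17
After 7 (delete_current): list=[3, 4, 5] cursor@3
After 8 (prev): list=[3, 4, 5] cursor@3
After 9 (delete_current): list=[4, 5] cursor@4
After 10 (prev): list=[4, 5] cursor@4

Answer: 4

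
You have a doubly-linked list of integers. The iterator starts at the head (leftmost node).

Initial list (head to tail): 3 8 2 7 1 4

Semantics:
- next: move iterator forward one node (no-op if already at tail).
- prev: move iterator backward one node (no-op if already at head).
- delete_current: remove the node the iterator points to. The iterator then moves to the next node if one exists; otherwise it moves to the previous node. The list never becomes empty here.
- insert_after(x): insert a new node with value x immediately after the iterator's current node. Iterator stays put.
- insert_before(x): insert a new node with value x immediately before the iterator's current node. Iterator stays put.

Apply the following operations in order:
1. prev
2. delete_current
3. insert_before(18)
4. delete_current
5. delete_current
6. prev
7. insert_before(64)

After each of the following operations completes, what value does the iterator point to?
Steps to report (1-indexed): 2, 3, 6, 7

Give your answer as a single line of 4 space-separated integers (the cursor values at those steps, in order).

Answer: 8 8 18 18

Derivation:
After 1 (prev): list=[3, 8, 2, 7, 1, 4] cursor@3
After 2 (delete_current): list=[8, 2, 7, 1, 4] cursor@8
After 3 (insert_before(18)): list=[18, 8, 2, 7, 1, 4] cursor@8
After 4 (delete_current): list=[18, 2, 7, 1, 4] cursor@2
After 5 (delete_current): list=[18, 7, 1, 4] cursor@7
After 6 (prev): list=[18, 7, 1, 4] cursor@18
After 7 (insert_before(64)): list=[64, 18, 7, 1, 4] cursor@18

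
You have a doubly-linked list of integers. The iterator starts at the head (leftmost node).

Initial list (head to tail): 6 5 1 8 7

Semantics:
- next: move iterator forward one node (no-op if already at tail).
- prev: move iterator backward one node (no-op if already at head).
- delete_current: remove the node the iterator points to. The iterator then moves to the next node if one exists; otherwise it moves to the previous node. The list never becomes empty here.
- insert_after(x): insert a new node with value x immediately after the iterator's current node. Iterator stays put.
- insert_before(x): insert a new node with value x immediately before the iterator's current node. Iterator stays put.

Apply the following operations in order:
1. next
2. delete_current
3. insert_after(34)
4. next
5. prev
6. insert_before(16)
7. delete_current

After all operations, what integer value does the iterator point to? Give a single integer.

Answer: 34

Derivation:
After 1 (next): list=[6, 5, 1, 8, 7] cursor@5
After 2 (delete_current): list=[6, 1, 8, 7] cursor@1
After 3 (insert_after(34)): list=[6, 1, 34, 8, 7] cursor@1
After 4 (next): list=[6, 1, 34, 8, 7] cursor@34
After 5 (prev): list=[6, 1, 34, 8, 7] cursor@1
After 6 (insert_before(16)): list=[6, 16, 1, 34, 8, 7] cursor@1
After 7 (delete_current): list=[6, 16, 34, 8, 7] cursor@34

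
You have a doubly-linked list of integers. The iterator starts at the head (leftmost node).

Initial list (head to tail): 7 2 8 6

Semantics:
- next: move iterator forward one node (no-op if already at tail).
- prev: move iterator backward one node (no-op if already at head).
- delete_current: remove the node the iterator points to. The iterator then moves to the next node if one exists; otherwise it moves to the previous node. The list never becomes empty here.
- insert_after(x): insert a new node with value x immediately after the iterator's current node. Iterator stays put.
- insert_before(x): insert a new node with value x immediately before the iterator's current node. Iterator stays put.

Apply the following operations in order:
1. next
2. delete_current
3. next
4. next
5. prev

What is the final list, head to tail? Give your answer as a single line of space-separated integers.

Answer: 7 8 6

Derivation:
After 1 (next): list=[7, 2, 8, 6] cursor@2
After 2 (delete_current): list=[7, 8, 6] cursor@8
After 3 (next): list=[7, 8, 6] cursor@6
After 4 (next): list=[7, 8, 6] cursor@6
After 5 (prev): list=[7, 8, 6] cursor@8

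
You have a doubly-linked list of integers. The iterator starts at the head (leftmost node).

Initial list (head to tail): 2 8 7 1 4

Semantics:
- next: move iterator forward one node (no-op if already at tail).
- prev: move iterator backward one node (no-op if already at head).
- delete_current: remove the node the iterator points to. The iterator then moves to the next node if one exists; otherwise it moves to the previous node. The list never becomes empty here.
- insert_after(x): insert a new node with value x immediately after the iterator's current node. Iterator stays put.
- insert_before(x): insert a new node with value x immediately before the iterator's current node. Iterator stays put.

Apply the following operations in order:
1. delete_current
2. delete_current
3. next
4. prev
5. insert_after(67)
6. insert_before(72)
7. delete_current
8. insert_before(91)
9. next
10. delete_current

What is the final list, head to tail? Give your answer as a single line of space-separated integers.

Answer: 72 91 67 4

Derivation:
After 1 (delete_current): list=[8, 7, 1, 4] cursor@8
After 2 (delete_current): list=[7, 1, 4] cursor@7
After 3 (next): list=[7, 1, 4] cursor@1
After 4 (prev): list=[7, 1, 4] cursor@7
After 5 (insert_after(67)): list=[7, 67, 1, 4] cursor@7
After 6 (insert_before(72)): list=[72, 7, 67, 1, 4] cursor@7
After 7 (delete_current): list=[72, 67, 1, 4] cursor@67
After 8 (insert_before(91)): list=[72, 91, 67, 1, 4] cursor@67
After 9 (next): list=[72, 91, 67, 1, 4] cursor@1
After 10 (delete_current): list=[72, 91, 67, 4] cursor@4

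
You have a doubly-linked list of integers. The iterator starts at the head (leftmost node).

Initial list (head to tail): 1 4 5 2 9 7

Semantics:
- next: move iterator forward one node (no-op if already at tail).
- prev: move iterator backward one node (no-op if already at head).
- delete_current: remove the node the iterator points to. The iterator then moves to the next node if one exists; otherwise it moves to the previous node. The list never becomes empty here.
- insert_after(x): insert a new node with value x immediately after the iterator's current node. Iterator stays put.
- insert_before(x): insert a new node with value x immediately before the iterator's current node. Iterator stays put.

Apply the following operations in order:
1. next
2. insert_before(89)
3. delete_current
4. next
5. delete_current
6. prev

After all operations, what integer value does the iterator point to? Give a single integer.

After 1 (next): list=[1, 4, 5, 2, 9, 7] cursor@4
After 2 (insert_before(89)): list=[1, 89, 4, 5, 2, 9, 7] cursor@4
After 3 (delete_current): list=[1, 89, 5, 2, 9, 7] cursor@5
After 4 (next): list=[1, 89, 5, 2, 9, 7] cursor@2
After 5 (delete_current): list=[1, 89, 5, 9, 7] cursor@9
After 6 (prev): list=[1, 89, 5, 9, 7] cursor@5

Answer: 5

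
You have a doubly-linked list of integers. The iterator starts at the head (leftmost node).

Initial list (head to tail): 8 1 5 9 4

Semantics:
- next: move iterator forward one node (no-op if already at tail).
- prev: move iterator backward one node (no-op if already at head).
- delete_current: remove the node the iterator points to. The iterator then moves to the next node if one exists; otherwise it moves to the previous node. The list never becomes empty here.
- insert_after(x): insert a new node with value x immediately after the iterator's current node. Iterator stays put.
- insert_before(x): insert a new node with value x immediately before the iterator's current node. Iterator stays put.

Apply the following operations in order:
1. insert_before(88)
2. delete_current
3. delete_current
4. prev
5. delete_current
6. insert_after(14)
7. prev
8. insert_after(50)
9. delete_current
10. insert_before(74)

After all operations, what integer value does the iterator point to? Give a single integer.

After 1 (insert_before(88)): list=[88, 8, 1, 5, 9, 4] cursor@8
After 2 (delete_current): list=[88, 1, 5, 9, 4] cursor@1
After 3 (delete_current): list=[88, 5, 9, 4] cursor@5
After 4 (prev): list=[88, 5, 9, 4] cursor@88
After 5 (delete_current): list=[5, 9, 4] cursor@5
After 6 (insert_after(14)): list=[5, 14, 9, 4] cursor@5
After 7 (prev): list=[5, 14, 9, 4] cursor@5
After 8 (insert_after(50)): list=[5, 50, 14, 9, 4] cursor@5
After 9 (delete_current): list=[50, 14, 9, 4] cursor@50
After 10 (insert_before(74)): list=[74, 50, 14, 9, 4] cursor@50

Answer: 50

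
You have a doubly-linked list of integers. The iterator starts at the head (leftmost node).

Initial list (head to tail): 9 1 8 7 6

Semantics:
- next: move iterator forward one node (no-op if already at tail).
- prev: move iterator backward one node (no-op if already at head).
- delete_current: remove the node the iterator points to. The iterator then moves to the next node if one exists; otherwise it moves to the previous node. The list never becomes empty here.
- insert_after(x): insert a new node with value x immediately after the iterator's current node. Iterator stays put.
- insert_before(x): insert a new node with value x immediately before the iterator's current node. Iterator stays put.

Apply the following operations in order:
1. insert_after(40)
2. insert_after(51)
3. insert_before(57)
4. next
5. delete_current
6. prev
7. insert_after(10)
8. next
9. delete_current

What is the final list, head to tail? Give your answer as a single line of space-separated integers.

Answer: 57 9 40 1 8 7 6

Derivation:
After 1 (insert_after(40)): list=[9, 40, 1, 8, 7, 6] cursor@9
After 2 (insert_after(51)): list=[9, 51, 40, 1, 8, 7, 6] cursor@9
After 3 (insert_before(57)): list=[57, 9, 51, 40, 1, 8, 7, 6] cursor@9
After 4 (next): list=[57, 9, 51, 40, 1, 8, 7, 6] cursor@51
After 5 (delete_current): list=[57, 9, 40, 1, 8, 7, 6] cursor@40
After 6 (prev): list=[57, 9, 40, 1, 8, 7, 6] cursor@9
After 7 (insert_after(10)): list=[57, 9, 10, 40, 1, 8, 7, 6] cursor@9
After 8 (next): list=[57, 9, 10, 40, 1, 8, 7, 6] cursor@10
After 9 (delete_current): list=[57, 9, 40, 1, 8, 7, 6] cursor@40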